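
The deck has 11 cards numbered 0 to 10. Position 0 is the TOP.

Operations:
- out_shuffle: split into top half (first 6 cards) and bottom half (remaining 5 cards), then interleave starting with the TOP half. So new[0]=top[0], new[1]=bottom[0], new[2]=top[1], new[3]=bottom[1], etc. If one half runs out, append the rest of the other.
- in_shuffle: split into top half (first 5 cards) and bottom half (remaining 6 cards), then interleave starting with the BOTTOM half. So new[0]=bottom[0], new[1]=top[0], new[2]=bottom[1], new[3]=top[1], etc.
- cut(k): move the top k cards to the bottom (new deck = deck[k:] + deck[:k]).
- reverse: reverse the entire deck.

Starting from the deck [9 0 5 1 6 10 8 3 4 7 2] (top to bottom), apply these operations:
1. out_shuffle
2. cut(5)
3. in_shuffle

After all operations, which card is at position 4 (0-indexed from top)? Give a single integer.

After op 1 (out_shuffle): [9 8 0 3 5 4 1 7 6 2 10]
After op 2 (cut(5)): [4 1 7 6 2 10 9 8 0 3 5]
After op 3 (in_shuffle): [10 4 9 1 8 7 0 6 3 2 5]
Position 4: card 8.

Answer: 8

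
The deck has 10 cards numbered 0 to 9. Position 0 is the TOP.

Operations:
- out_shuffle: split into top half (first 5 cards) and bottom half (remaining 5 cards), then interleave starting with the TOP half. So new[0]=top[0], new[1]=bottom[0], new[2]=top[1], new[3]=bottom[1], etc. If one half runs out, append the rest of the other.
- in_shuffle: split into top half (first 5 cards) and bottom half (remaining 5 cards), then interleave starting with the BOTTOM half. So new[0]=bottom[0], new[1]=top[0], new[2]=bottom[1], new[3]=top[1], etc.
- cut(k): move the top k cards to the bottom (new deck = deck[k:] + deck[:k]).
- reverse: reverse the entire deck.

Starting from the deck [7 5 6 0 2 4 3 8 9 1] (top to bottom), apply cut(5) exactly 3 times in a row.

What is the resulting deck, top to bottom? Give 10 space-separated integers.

Answer: 4 3 8 9 1 7 5 6 0 2

Derivation:
After op 1 (cut(5)): [4 3 8 9 1 7 5 6 0 2]
After op 2 (cut(5)): [7 5 6 0 2 4 3 8 9 1]
After op 3 (cut(5)): [4 3 8 9 1 7 5 6 0 2]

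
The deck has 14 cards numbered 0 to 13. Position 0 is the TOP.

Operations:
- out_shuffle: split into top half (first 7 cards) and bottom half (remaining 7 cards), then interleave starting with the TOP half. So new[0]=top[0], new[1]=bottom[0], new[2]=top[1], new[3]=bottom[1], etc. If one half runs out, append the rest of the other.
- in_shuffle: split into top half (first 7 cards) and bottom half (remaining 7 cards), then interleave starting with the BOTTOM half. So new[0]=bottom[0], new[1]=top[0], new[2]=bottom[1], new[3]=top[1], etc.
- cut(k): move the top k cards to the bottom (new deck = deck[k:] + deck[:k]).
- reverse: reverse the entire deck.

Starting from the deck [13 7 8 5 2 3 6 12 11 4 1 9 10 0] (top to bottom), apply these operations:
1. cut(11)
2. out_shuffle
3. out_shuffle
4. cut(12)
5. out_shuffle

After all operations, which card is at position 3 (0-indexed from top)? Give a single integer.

Answer: 3

Derivation:
After op 1 (cut(11)): [9 10 0 13 7 8 5 2 3 6 12 11 4 1]
After op 2 (out_shuffle): [9 2 10 3 0 6 13 12 7 11 8 4 5 1]
After op 3 (out_shuffle): [9 12 2 7 10 11 3 8 0 4 6 5 13 1]
After op 4 (cut(12)): [13 1 9 12 2 7 10 11 3 8 0 4 6 5]
After op 5 (out_shuffle): [13 11 1 3 9 8 12 0 2 4 7 6 10 5]
Position 3: card 3.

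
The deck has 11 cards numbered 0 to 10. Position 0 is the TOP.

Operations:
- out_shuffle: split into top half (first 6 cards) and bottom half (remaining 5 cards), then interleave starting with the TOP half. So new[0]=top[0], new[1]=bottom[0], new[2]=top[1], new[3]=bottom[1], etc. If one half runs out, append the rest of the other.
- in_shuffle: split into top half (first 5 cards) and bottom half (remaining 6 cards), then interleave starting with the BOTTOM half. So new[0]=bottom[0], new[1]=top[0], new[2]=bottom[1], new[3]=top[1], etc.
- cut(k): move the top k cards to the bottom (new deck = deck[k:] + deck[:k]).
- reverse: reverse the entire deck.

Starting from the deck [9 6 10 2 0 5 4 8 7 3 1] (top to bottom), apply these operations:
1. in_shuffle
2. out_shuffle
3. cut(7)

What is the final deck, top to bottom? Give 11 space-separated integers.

After op 1 (in_shuffle): [5 9 4 6 8 10 7 2 3 0 1]
After op 2 (out_shuffle): [5 7 9 2 4 3 6 0 8 1 10]
After op 3 (cut(7)): [0 8 1 10 5 7 9 2 4 3 6]

Answer: 0 8 1 10 5 7 9 2 4 3 6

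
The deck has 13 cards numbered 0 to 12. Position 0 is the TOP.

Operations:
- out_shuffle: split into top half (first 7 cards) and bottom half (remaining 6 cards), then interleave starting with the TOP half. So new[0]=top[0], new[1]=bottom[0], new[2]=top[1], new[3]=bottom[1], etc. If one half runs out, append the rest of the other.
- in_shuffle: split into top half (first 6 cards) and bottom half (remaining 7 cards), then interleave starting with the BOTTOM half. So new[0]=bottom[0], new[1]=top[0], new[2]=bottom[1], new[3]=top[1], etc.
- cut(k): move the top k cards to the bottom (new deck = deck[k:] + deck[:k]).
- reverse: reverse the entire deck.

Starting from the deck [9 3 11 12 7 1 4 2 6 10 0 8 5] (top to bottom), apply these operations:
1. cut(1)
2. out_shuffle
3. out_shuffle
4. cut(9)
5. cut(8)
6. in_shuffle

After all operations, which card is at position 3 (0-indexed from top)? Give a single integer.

After op 1 (cut(1)): [3 11 12 7 1 4 2 6 10 0 8 5 9]
After op 2 (out_shuffle): [3 6 11 10 12 0 7 8 1 5 4 9 2]
After op 3 (out_shuffle): [3 8 6 1 11 5 10 4 12 9 0 2 7]
After op 4 (cut(9)): [9 0 2 7 3 8 6 1 11 5 10 4 12]
After op 5 (cut(8)): [11 5 10 4 12 9 0 2 7 3 8 6 1]
After op 6 (in_shuffle): [0 11 2 5 7 10 3 4 8 12 6 9 1]
Position 3: card 5.

Answer: 5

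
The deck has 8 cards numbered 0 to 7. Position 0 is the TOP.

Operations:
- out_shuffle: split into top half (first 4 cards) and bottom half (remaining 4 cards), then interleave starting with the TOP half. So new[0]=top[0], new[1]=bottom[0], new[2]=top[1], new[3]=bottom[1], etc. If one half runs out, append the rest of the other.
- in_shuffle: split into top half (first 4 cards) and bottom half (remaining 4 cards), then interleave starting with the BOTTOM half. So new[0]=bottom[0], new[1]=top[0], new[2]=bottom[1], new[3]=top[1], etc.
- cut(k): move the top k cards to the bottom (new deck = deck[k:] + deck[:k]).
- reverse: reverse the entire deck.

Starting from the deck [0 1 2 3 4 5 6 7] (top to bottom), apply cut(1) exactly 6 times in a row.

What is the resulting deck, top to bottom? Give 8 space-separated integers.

After op 1 (cut(1)): [1 2 3 4 5 6 7 0]
After op 2 (cut(1)): [2 3 4 5 6 7 0 1]
After op 3 (cut(1)): [3 4 5 6 7 0 1 2]
After op 4 (cut(1)): [4 5 6 7 0 1 2 3]
After op 5 (cut(1)): [5 6 7 0 1 2 3 4]
After op 6 (cut(1)): [6 7 0 1 2 3 4 5]

Answer: 6 7 0 1 2 3 4 5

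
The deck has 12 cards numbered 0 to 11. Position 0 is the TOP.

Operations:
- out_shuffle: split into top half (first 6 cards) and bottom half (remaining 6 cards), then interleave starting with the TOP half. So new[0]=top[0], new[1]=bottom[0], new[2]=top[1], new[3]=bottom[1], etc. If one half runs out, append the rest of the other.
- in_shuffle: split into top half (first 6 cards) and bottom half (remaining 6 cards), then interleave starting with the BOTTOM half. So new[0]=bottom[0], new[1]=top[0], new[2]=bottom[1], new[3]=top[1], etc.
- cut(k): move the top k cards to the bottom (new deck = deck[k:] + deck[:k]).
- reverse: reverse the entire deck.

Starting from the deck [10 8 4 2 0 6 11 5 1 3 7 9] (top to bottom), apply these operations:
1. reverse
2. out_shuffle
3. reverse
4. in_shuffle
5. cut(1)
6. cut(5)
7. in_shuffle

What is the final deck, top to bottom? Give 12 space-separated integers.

Answer: 2 7 10 5 3 6 11 4 0 9 8 1

Derivation:
After op 1 (reverse): [9 7 3 1 5 11 6 0 2 4 8 10]
After op 2 (out_shuffle): [9 6 7 0 3 2 1 4 5 8 11 10]
After op 3 (reverse): [10 11 8 5 4 1 2 3 0 7 6 9]
After op 4 (in_shuffle): [2 10 3 11 0 8 7 5 6 4 9 1]
After op 5 (cut(1)): [10 3 11 0 8 7 5 6 4 9 1 2]
After op 6 (cut(5)): [7 5 6 4 9 1 2 10 3 11 0 8]
After op 7 (in_shuffle): [2 7 10 5 3 6 11 4 0 9 8 1]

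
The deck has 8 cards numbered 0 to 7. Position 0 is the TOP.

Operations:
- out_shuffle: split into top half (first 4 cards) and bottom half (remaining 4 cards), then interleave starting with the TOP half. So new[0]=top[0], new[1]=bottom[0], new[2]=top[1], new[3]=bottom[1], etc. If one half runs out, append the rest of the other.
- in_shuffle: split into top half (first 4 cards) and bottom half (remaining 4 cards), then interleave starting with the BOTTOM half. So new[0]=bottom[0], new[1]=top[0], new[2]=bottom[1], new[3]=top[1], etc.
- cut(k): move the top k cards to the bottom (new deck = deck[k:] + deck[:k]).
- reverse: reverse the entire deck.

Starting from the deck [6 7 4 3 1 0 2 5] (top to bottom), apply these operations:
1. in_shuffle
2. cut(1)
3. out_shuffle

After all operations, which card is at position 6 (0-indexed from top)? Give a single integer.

After op 1 (in_shuffle): [1 6 0 7 2 4 5 3]
After op 2 (cut(1)): [6 0 7 2 4 5 3 1]
After op 3 (out_shuffle): [6 4 0 5 7 3 2 1]
Position 6: card 2.

Answer: 2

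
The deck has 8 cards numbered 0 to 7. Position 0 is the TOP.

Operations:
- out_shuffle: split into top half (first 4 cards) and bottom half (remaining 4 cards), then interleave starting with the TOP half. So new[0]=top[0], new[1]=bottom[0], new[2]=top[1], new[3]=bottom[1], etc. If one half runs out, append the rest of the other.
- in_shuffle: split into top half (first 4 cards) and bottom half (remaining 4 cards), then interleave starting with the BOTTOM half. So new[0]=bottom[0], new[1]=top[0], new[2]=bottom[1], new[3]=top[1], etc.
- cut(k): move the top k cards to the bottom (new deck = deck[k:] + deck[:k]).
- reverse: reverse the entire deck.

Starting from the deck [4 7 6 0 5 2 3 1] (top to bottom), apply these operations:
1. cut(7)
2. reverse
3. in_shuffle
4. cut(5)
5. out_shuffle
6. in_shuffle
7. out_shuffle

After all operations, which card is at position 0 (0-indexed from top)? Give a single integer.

After op 1 (cut(7)): [1 4 7 6 0 5 2 3]
After op 2 (reverse): [3 2 5 0 6 7 4 1]
After op 3 (in_shuffle): [6 3 7 2 4 5 1 0]
After op 4 (cut(5)): [5 1 0 6 3 7 2 4]
After op 5 (out_shuffle): [5 3 1 7 0 2 6 4]
After op 6 (in_shuffle): [0 5 2 3 6 1 4 7]
After op 7 (out_shuffle): [0 6 5 1 2 4 3 7]
Position 0: card 0.

Answer: 0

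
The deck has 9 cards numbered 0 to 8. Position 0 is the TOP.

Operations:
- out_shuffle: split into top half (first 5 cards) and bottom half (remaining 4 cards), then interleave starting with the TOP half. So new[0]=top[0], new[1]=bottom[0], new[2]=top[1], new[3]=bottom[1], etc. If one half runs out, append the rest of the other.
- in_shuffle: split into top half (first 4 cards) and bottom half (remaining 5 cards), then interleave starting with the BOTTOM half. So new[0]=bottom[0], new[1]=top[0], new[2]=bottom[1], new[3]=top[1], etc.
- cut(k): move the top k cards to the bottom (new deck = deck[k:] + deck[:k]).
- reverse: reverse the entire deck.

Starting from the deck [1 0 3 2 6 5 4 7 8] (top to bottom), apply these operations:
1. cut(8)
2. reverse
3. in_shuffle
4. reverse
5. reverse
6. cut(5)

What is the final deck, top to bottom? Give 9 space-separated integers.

After op 1 (cut(8)): [8 1 0 3 2 6 5 4 7]
After op 2 (reverse): [7 4 5 6 2 3 0 1 8]
After op 3 (in_shuffle): [2 7 3 4 0 5 1 6 8]
After op 4 (reverse): [8 6 1 5 0 4 3 7 2]
After op 5 (reverse): [2 7 3 4 0 5 1 6 8]
After op 6 (cut(5)): [5 1 6 8 2 7 3 4 0]

Answer: 5 1 6 8 2 7 3 4 0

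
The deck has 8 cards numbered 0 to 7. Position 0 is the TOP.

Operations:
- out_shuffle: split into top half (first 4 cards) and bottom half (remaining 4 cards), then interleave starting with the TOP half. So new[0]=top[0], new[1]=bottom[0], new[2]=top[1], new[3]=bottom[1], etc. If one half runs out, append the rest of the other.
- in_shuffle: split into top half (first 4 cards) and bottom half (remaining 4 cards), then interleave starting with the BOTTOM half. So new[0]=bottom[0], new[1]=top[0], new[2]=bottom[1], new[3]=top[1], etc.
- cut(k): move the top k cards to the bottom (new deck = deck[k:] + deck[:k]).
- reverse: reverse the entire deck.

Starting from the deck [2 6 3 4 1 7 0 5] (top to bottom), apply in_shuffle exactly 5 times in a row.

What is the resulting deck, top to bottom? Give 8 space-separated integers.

Answer: 6 4 7 5 2 3 1 0

Derivation:
After op 1 (in_shuffle): [1 2 7 6 0 3 5 4]
After op 2 (in_shuffle): [0 1 3 2 5 7 4 6]
After op 3 (in_shuffle): [5 0 7 1 4 3 6 2]
After op 4 (in_shuffle): [4 5 3 0 6 7 2 1]
After op 5 (in_shuffle): [6 4 7 5 2 3 1 0]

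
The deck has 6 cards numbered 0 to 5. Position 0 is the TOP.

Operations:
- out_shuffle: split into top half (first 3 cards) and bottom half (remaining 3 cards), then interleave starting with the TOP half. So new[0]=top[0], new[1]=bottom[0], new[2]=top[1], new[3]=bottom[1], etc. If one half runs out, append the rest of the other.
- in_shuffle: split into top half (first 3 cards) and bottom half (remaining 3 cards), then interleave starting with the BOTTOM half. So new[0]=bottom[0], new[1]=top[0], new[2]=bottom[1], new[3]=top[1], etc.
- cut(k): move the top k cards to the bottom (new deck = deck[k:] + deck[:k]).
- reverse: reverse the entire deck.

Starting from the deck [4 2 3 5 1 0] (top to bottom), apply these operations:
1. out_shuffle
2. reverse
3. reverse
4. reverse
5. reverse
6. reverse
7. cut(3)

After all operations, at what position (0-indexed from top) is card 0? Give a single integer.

After op 1 (out_shuffle): [4 5 2 1 3 0]
After op 2 (reverse): [0 3 1 2 5 4]
After op 3 (reverse): [4 5 2 1 3 0]
After op 4 (reverse): [0 3 1 2 5 4]
After op 5 (reverse): [4 5 2 1 3 0]
After op 6 (reverse): [0 3 1 2 5 4]
After op 7 (cut(3)): [2 5 4 0 3 1]
Card 0 is at position 3.

Answer: 3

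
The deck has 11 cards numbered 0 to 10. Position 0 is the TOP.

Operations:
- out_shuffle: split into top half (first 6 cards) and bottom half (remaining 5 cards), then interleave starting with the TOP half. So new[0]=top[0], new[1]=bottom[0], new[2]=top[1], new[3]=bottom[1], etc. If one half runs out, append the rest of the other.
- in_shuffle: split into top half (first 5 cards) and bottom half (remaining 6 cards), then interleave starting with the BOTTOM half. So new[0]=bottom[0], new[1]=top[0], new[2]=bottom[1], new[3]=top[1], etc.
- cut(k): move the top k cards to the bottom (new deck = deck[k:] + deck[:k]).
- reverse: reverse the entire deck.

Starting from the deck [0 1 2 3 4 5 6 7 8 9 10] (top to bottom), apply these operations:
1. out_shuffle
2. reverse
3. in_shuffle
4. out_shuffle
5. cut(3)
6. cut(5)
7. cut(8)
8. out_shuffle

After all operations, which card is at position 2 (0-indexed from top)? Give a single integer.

Answer: 10

Derivation:
After op 1 (out_shuffle): [0 6 1 7 2 8 3 9 4 10 5]
After op 2 (reverse): [5 10 4 9 3 8 2 7 1 6 0]
After op 3 (in_shuffle): [8 5 2 10 7 4 1 9 6 3 0]
After op 4 (out_shuffle): [8 1 5 9 2 6 10 3 7 0 4]
After op 5 (cut(3)): [9 2 6 10 3 7 0 4 8 1 5]
After op 6 (cut(5)): [7 0 4 8 1 5 9 2 6 10 3]
After op 7 (cut(8)): [6 10 3 7 0 4 8 1 5 9 2]
After op 8 (out_shuffle): [6 8 10 1 3 5 7 9 0 2 4]
Position 2: card 10.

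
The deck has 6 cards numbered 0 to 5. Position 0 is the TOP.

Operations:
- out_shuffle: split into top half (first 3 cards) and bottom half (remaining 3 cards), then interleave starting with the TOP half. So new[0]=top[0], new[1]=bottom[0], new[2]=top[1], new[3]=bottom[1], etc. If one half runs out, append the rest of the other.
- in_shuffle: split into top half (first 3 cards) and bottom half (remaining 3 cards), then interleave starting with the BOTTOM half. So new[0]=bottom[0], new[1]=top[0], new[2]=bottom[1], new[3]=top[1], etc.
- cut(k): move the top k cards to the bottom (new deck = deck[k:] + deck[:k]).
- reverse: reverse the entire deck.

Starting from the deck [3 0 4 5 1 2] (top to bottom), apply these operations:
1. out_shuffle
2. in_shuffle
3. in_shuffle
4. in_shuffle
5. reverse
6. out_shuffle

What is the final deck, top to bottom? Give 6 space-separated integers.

Answer: 2 0 4 5 1 3

Derivation:
After op 1 (out_shuffle): [3 5 0 1 4 2]
After op 2 (in_shuffle): [1 3 4 5 2 0]
After op 3 (in_shuffle): [5 1 2 3 0 4]
After op 4 (in_shuffle): [3 5 0 1 4 2]
After op 5 (reverse): [2 4 1 0 5 3]
After op 6 (out_shuffle): [2 0 4 5 1 3]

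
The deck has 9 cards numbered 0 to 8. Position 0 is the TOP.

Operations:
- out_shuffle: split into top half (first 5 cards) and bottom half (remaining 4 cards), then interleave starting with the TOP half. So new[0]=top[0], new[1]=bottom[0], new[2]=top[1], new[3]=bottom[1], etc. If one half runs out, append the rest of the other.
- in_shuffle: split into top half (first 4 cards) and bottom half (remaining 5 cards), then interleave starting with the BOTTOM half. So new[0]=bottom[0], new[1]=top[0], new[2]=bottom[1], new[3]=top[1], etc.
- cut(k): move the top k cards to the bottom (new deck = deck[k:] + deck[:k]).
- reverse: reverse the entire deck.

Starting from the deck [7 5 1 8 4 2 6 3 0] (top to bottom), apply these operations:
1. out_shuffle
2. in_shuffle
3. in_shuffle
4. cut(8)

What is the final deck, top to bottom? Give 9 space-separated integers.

Answer: 4 8 1 5 7 0 3 6 2

Derivation:
After op 1 (out_shuffle): [7 2 5 6 1 3 8 0 4]
After op 2 (in_shuffle): [1 7 3 2 8 5 0 6 4]
After op 3 (in_shuffle): [8 1 5 7 0 3 6 2 4]
After op 4 (cut(8)): [4 8 1 5 7 0 3 6 2]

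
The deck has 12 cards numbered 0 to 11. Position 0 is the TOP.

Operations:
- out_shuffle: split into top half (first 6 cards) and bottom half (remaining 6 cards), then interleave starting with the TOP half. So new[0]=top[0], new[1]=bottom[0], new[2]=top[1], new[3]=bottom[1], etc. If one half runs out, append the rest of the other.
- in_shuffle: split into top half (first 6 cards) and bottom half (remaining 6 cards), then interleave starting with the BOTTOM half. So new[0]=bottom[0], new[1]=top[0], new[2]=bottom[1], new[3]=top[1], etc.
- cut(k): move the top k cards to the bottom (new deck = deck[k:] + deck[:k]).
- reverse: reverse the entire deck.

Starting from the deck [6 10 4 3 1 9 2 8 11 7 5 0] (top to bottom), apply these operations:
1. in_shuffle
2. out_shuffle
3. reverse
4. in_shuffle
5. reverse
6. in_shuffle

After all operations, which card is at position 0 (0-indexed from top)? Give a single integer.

Answer: 0

Derivation:
After op 1 (in_shuffle): [2 6 8 10 11 4 7 3 5 1 0 9]
After op 2 (out_shuffle): [2 7 6 3 8 5 10 1 11 0 4 9]
After op 3 (reverse): [9 4 0 11 1 10 5 8 3 6 7 2]
After op 4 (in_shuffle): [5 9 8 4 3 0 6 11 7 1 2 10]
After op 5 (reverse): [10 2 1 7 11 6 0 3 4 8 9 5]
After op 6 (in_shuffle): [0 10 3 2 4 1 8 7 9 11 5 6]
Position 0: card 0.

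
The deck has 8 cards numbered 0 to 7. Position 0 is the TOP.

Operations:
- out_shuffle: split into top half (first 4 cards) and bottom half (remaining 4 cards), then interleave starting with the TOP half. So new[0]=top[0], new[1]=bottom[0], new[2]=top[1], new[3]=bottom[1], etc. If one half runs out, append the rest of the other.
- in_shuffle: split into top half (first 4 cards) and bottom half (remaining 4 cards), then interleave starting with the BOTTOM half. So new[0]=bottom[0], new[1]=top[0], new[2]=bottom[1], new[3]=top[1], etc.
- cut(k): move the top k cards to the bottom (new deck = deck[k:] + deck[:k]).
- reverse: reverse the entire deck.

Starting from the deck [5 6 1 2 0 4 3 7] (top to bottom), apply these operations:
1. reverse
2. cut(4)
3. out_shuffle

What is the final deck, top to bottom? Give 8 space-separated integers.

After op 1 (reverse): [7 3 4 0 2 1 6 5]
After op 2 (cut(4)): [2 1 6 5 7 3 4 0]
After op 3 (out_shuffle): [2 7 1 3 6 4 5 0]

Answer: 2 7 1 3 6 4 5 0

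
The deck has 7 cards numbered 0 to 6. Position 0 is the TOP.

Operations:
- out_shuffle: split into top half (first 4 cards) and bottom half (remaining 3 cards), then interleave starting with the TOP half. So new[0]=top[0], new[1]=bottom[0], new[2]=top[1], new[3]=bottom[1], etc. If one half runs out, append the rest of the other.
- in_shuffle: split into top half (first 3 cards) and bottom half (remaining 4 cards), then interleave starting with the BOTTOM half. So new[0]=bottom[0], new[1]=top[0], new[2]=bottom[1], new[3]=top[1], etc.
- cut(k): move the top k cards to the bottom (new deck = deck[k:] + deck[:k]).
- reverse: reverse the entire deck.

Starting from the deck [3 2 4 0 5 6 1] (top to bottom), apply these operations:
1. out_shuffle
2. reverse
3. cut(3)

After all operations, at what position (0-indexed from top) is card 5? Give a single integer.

Answer: 2

Derivation:
After op 1 (out_shuffle): [3 5 2 6 4 1 0]
After op 2 (reverse): [0 1 4 6 2 5 3]
After op 3 (cut(3)): [6 2 5 3 0 1 4]
Card 5 is at position 2.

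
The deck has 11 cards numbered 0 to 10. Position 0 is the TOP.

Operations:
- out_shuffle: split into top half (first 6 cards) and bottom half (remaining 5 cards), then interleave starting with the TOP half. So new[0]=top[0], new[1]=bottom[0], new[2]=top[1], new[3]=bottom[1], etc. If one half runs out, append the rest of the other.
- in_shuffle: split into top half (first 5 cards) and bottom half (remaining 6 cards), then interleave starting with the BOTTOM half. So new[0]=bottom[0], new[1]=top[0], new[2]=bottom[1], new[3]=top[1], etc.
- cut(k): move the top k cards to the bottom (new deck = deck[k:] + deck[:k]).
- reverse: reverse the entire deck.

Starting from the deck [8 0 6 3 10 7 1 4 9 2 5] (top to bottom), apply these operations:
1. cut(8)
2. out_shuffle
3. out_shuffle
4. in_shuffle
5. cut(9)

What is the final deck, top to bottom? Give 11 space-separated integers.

Answer: 2 7 0 9 10 8 4 3 5 1 6

Derivation:
After op 1 (cut(8)): [9 2 5 8 0 6 3 10 7 1 4]
After op 2 (out_shuffle): [9 3 2 10 5 7 8 1 0 4 6]
After op 3 (out_shuffle): [9 8 3 1 2 0 10 4 5 6 7]
After op 4 (in_shuffle): [0 9 10 8 4 3 5 1 6 2 7]
After op 5 (cut(9)): [2 7 0 9 10 8 4 3 5 1 6]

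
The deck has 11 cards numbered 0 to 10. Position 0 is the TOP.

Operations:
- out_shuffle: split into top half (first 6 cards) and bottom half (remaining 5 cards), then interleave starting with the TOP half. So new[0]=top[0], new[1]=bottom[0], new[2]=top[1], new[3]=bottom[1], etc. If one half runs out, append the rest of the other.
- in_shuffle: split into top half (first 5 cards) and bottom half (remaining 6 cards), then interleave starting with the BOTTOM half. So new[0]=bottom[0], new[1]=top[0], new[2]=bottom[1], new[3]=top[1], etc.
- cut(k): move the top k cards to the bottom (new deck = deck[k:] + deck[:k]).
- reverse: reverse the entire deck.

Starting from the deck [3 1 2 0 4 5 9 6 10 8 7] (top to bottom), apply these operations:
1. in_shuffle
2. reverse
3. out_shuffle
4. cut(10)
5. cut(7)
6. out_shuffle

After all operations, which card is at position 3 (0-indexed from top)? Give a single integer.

Answer: 4

Derivation:
After op 1 (in_shuffle): [5 3 9 1 6 2 10 0 8 4 7]
After op 2 (reverse): [7 4 8 0 10 2 6 1 9 3 5]
After op 3 (out_shuffle): [7 6 4 1 8 9 0 3 10 5 2]
After op 4 (cut(10)): [2 7 6 4 1 8 9 0 3 10 5]
After op 5 (cut(7)): [0 3 10 5 2 7 6 4 1 8 9]
After op 6 (out_shuffle): [0 6 3 4 10 1 5 8 2 9 7]
Position 3: card 4.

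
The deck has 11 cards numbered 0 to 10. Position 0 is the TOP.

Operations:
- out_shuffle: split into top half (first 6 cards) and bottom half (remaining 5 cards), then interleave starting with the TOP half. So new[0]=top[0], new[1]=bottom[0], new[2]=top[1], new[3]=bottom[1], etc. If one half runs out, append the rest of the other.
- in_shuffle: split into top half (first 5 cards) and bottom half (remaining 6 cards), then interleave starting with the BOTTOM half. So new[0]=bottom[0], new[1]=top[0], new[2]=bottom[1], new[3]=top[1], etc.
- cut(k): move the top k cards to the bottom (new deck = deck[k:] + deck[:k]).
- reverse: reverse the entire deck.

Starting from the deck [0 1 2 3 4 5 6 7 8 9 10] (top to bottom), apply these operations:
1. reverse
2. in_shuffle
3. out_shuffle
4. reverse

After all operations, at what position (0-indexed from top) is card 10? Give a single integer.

After op 1 (reverse): [10 9 8 7 6 5 4 3 2 1 0]
After op 2 (in_shuffle): [5 10 4 9 3 8 2 7 1 6 0]
After op 3 (out_shuffle): [5 2 10 7 4 1 9 6 3 0 8]
After op 4 (reverse): [8 0 3 6 9 1 4 7 10 2 5]
Card 10 is at position 8.

Answer: 8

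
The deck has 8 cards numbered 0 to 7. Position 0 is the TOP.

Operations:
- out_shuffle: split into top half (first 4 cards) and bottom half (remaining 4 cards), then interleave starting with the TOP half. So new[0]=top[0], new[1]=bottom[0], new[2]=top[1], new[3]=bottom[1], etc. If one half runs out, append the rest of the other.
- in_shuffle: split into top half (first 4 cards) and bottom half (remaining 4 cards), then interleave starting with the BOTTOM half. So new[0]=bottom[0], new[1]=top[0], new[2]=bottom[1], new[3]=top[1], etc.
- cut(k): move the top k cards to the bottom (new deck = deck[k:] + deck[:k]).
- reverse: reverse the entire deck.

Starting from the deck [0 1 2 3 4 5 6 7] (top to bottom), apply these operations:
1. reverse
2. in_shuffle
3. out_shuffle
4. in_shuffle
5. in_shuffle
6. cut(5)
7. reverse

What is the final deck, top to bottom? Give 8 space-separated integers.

Answer: 4 3 7 2 6 1 5 0

Derivation:
After op 1 (reverse): [7 6 5 4 3 2 1 0]
After op 2 (in_shuffle): [3 7 2 6 1 5 0 4]
After op 3 (out_shuffle): [3 1 7 5 2 0 6 4]
After op 4 (in_shuffle): [2 3 0 1 6 7 4 5]
After op 5 (in_shuffle): [6 2 7 3 4 0 5 1]
After op 6 (cut(5)): [0 5 1 6 2 7 3 4]
After op 7 (reverse): [4 3 7 2 6 1 5 0]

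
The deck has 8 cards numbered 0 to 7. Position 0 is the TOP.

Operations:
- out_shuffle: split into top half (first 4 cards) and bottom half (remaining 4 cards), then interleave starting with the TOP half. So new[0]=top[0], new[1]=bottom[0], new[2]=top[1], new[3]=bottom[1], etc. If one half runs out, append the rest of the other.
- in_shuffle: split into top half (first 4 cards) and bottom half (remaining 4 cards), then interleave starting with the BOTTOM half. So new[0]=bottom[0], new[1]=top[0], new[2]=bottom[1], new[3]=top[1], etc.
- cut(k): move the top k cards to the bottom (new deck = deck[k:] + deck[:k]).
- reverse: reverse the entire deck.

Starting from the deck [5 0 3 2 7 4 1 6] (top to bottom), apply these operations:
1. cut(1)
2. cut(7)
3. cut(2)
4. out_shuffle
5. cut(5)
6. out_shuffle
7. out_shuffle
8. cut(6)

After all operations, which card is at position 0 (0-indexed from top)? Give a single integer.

After op 1 (cut(1)): [0 3 2 7 4 1 6 5]
After op 2 (cut(7)): [5 0 3 2 7 4 1 6]
After op 3 (cut(2)): [3 2 7 4 1 6 5 0]
After op 4 (out_shuffle): [3 1 2 6 7 5 4 0]
After op 5 (cut(5)): [5 4 0 3 1 2 6 7]
After op 6 (out_shuffle): [5 1 4 2 0 6 3 7]
After op 7 (out_shuffle): [5 0 1 6 4 3 2 7]
After op 8 (cut(6)): [2 7 5 0 1 6 4 3]
Position 0: card 2.

Answer: 2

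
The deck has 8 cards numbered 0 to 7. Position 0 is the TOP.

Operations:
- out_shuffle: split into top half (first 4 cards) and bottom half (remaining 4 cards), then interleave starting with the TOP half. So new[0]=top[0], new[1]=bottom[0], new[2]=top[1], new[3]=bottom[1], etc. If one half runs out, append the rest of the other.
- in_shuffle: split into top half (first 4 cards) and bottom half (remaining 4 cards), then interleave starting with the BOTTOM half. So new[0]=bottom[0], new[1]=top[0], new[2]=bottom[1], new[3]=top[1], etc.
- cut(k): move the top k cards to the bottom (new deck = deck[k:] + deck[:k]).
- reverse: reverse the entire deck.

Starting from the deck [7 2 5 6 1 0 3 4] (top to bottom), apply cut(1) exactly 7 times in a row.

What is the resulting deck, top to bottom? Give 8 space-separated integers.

Answer: 4 7 2 5 6 1 0 3

Derivation:
After op 1 (cut(1)): [2 5 6 1 0 3 4 7]
After op 2 (cut(1)): [5 6 1 0 3 4 7 2]
After op 3 (cut(1)): [6 1 0 3 4 7 2 5]
After op 4 (cut(1)): [1 0 3 4 7 2 5 6]
After op 5 (cut(1)): [0 3 4 7 2 5 6 1]
After op 6 (cut(1)): [3 4 7 2 5 6 1 0]
After op 7 (cut(1)): [4 7 2 5 6 1 0 3]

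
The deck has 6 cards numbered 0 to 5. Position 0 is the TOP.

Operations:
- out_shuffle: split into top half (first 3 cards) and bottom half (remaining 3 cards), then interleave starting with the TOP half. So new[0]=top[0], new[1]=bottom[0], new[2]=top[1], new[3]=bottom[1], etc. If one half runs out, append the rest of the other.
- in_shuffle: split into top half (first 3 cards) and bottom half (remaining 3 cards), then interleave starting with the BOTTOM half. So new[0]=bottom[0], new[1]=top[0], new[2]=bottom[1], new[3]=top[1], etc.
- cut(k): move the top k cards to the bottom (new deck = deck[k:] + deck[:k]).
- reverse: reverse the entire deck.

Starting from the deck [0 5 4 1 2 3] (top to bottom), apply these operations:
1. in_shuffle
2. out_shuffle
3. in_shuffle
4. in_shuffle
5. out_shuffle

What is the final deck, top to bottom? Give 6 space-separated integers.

Answer: 5 1 3 0 4 2

Derivation:
After op 1 (in_shuffle): [1 0 2 5 3 4]
After op 2 (out_shuffle): [1 5 0 3 2 4]
After op 3 (in_shuffle): [3 1 2 5 4 0]
After op 4 (in_shuffle): [5 3 4 1 0 2]
After op 5 (out_shuffle): [5 1 3 0 4 2]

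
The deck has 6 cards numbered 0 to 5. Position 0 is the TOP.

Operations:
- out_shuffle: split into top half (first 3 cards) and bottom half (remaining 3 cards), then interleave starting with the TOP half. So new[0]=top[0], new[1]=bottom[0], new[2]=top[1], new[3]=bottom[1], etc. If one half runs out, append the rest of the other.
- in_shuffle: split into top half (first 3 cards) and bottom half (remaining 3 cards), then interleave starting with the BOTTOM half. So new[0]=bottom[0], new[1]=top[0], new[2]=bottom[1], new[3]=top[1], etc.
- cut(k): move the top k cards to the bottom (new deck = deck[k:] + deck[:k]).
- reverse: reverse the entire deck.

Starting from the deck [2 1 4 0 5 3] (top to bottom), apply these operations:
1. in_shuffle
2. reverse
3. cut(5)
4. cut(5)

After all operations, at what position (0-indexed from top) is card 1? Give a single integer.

After op 1 (in_shuffle): [0 2 5 1 3 4]
After op 2 (reverse): [4 3 1 5 2 0]
After op 3 (cut(5)): [0 4 3 1 5 2]
After op 4 (cut(5)): [2 0 4 3 1 5]
Card 1 is at position 4.

Answer: 4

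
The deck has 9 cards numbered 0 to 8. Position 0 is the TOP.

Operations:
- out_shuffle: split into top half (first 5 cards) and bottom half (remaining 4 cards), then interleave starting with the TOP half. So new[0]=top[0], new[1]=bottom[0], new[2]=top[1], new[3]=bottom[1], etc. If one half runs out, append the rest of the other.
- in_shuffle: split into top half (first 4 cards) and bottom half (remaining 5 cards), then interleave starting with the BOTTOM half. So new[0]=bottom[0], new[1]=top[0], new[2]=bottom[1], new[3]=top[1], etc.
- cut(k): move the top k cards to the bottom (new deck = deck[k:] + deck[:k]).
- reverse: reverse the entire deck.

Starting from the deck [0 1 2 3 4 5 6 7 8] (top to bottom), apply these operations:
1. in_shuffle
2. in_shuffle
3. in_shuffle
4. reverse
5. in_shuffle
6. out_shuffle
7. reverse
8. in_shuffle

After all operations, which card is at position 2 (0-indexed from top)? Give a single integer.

Answer: 6

Derivation:
After op 1 (in_shuffle): [4 0 5 1 6 2 7 3 8]
After op 2 (in_shuffle): [6 4 2 0 7 5 3 1 8]
After op 3 (in_shuffle): [7 6 5 4 3 2 1 0 8]
After op 4 (reverse): [8 0 1 2 3 4 5 6 7]
After op 5 (in_shuffle): [3 8 4 0 5 1 6 2 7]
After op 6 (out_shuffle): [3 1 8 6 4 2 0 7 5]
After op 7 (reverse): [5 7 0 2 4 6 8 1 3]
After op 8 (in_shuffle): [4 5 6 7 8 0 1 2 3]
Position 2: card 6.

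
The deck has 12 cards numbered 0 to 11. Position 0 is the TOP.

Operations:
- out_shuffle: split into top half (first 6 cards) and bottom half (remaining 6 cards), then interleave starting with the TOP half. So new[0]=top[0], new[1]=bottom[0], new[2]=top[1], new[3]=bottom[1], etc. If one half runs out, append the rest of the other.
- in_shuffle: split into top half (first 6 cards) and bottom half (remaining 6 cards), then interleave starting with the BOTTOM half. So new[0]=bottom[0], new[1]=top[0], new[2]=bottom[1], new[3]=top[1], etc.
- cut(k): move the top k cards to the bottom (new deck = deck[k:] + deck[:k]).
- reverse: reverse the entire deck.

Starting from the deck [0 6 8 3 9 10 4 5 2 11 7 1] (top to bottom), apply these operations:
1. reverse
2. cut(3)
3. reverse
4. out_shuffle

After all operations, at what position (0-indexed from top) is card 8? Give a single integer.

Answer: 10

Derivation:
After op 1 (reverse): [1 7 11 2 5 4 10 9 3 8 6 0]
After op 2 (cut(3)): [2 5 4 10 9 3 8 6 0 1 7 11]
After op 3 (reverse): [11 7 1 0 6 8 3 9 10 4 5 2]
After op 4 (out_shuffle): [11 3 7 9 1 10 0 4 6 5 8 2]
Card 8 is at position 10.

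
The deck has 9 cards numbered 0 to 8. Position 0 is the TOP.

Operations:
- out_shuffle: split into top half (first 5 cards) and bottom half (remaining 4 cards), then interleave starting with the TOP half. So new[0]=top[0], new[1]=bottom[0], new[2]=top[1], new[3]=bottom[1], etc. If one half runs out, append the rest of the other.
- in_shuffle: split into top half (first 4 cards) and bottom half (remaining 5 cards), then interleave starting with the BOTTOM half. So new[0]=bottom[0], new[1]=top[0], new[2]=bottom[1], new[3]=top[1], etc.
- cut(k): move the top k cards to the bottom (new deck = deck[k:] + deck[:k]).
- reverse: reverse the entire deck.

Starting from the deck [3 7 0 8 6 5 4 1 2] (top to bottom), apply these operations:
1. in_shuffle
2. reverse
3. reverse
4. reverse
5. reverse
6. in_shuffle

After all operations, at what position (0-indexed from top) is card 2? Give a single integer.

After op 1 (in_shuffle): [6 3 5 7 4 0 1 8 2]
After op 2 (reverse): [2 8 1 0 4 7 5 3 6]
After op 3 (reverse): [6 3 5 7 4 0 1 8 2]
After op 4 (reverse): [2 8 1 0 4 7 5 3 6]
After op 5 (reverse): [6 3 5 7 4 0 1 8 2]
After op 6 (in_shuffle): [4 6 0 3 1 5 8 7 2]
Card 2 is at position 8.

Answer: 8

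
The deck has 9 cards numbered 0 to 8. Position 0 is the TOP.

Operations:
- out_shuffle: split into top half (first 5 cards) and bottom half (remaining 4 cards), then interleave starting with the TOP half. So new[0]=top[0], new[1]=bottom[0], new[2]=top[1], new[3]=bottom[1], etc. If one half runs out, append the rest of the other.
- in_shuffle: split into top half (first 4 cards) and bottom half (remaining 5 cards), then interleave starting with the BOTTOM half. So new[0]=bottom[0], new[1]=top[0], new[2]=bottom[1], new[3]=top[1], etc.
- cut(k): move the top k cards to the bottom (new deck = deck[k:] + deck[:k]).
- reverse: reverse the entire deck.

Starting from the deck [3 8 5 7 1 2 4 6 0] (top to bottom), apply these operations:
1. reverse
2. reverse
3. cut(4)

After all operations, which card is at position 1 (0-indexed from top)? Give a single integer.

After op 1 (reverse): [0 6 4 2 1 7 5 8 3]
After op 2 (reverse): [3 8 5 7 1 2 4 6 0]
After op 3 (cut(4)): [1 2 4 6 0 3 8 5 7]
Position 1: card 2.

Answer: 2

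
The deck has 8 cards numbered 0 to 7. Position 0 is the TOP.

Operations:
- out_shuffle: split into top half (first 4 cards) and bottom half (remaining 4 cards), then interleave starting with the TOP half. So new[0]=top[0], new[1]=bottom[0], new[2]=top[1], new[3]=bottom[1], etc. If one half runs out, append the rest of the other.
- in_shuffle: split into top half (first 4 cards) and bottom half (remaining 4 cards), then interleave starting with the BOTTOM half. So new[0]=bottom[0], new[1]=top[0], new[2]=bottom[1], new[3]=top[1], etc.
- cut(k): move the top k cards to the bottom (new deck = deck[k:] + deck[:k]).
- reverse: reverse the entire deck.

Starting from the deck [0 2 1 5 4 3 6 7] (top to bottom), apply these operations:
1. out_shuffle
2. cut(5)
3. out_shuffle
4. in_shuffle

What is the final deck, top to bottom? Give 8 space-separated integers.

Answer: 7 6 3 4 0 5 1 2

Derivation:
After op 1 (out_shuffle): [0 4 2 3 1 6 5 7]
After op 2 (cut(5)): [6 5 7 0 4 2 3 1]
After op 3 (out_shuffle): [6 4 5 2 7 3 0 1]
After op 4 (in_shuffle): [7 6 3 4 0 5 1 2]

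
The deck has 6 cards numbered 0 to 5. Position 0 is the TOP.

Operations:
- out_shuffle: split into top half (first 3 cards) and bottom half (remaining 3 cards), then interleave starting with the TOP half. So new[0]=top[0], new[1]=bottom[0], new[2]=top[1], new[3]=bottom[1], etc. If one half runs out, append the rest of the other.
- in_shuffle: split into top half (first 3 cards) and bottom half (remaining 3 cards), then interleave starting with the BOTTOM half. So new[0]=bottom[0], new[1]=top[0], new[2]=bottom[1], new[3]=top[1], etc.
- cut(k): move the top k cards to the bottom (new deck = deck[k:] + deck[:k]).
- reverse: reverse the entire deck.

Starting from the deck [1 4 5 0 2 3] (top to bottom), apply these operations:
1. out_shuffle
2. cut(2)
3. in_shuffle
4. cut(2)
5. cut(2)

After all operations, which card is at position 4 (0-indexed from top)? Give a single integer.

After op 1 (out_shuffle): [1 0 4 2 5 3]
After op 2 (cut(2)): [4 2 5 3 1 0]
After op 3 (in_shuffle): [3 4 1 2 0 5]
After op 4 (cut(2)): [1 2 0 5 3 4]
After op 5 (cut(2)): [0 5 3 4 1 2]
Position 4: card 1.

Answer: 1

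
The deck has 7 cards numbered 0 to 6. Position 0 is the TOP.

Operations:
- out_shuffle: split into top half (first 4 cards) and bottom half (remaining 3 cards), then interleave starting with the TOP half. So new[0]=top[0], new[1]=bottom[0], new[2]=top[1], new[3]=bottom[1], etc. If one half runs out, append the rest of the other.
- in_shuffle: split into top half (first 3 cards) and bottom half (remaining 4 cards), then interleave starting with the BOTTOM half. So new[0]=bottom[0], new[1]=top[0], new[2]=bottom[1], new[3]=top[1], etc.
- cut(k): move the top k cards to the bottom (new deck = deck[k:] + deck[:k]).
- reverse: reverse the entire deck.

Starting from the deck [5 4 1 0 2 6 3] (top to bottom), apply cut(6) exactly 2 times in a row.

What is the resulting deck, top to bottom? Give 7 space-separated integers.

Answer: 6 3 5 4 1 0 2

Derivation:
After op 1 (cut(6)): [3 5 4 1 0 2 6]
After op 2 (cut(6)): [6 3 5 4 1 0 2]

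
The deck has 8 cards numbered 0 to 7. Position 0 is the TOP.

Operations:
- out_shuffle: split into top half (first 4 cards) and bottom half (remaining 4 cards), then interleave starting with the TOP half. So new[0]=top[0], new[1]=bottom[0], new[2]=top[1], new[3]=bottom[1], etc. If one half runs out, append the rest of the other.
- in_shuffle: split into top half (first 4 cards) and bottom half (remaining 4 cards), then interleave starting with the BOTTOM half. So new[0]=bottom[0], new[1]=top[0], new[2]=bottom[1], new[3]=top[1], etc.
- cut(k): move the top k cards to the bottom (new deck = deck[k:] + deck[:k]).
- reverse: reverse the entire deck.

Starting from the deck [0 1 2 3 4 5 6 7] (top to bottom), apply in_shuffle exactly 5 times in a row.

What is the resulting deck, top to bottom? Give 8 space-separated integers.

After op 1 (in_shuffle): [4 0 5 1 6 2 7 3]
After op 2 (in_shuffle): [6 4 2 0 7 5 3 1]
After op 3 (in_shuffle): [7 6 5 4 3 2 1 0]
After op 4 (in_shuffle): [3 7 2 6 1 5 0 4]
After op 5 (in_shuffle): [1 3 5 7 0 2 4 6]

Answer: 1 3 5 7 0 2 4 6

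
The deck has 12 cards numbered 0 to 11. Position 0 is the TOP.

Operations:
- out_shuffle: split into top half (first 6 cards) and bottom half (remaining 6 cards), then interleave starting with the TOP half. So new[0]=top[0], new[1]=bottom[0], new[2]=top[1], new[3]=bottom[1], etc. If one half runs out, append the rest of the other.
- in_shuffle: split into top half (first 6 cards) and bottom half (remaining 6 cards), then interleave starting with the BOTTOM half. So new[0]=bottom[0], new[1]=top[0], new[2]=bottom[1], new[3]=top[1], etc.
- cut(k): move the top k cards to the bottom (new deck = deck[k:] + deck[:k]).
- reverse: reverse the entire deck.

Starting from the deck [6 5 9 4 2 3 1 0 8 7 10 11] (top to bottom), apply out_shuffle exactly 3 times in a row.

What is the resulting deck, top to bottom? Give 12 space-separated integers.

After op 1 (out_shuffle): [6 1 5 0 9 8 4 7 2 10 3 11]
After op 2 (out_shuffle): [6 4 1 7 5 2 0 10 9 3 8 11]
After op 3 (out_shuffle): [6 0 4 10 1 9 7 3 5 8 2 11]

Answer: 6 0 4 10 1 9 7 3 5 8 2 11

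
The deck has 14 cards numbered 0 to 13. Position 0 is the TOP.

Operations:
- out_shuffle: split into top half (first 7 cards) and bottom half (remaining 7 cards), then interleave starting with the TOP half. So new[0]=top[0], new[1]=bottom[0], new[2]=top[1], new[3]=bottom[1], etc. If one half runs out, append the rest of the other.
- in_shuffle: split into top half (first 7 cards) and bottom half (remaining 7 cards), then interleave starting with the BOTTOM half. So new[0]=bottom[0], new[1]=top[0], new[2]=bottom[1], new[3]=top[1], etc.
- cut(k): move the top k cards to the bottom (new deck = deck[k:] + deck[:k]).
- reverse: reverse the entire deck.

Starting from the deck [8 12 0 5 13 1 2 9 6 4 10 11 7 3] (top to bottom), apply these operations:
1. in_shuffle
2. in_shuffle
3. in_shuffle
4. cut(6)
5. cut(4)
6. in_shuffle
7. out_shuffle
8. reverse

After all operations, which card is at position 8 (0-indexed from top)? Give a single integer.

Answer: 12

Derivation:
After op 1 (in_shuffle): [9 8 6 12 4 0 10 5 11 13 7 1 3 2]
After op 2 (in_shuffle): [5 9 11 8 13 6 7 12 1 4 3 0 2 10]
After op 3 (in_shuffle): [12 5 1 9 4 11 3 8 0 13 2 6 10 7]
After op 4 (cut(6)): [3 8 0 13 2 6 10 7 12 5 1 9 4 11]
After op 5 (cut(4)): [2 6 10 7 12 5 1 9 4 11 3 8 0 13]
After op 6 (in_shuffle): [9 2 4 6 11 10 3 7 8 12 0 5 13 1]
After op 7 (out_shuffle): [9 7 2 8 4 12 6 0 11 5 10 13 3 1]
After op 8 (reverse): [1 3 13 10 5 11 0 6 12 4 8 2 7 9]
Position 8: card 12.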